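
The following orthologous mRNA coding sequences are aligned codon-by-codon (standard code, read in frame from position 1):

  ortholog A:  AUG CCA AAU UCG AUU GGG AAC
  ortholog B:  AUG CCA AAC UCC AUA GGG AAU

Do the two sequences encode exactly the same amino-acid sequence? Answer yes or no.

yes

Codon 1: AUG Met / AUG Met — identical.
Codon 2: CCA Pro / CCA Pro — identical.
Codon 3: AAU Asn / AAC Asn — synonymous.
Codon 4: UCG Ser / UCC Ser — synonymous.
Codon 5: AUU Ile / AUA Ile — synonymous.
Codon 6: GGG Gly / GGG Gly — identical.
Codon 7: AAC Asn / AAU Asn — synonymous.
Nonsynonymous differences: 0 → same protein.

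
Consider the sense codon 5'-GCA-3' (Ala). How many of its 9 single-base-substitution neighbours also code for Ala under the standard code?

3

Position 1: none → 0 synonymous.
Position 2: none → 0 synonymous.
Position 3: GCT, GCC, GCG → 3 synonymous.
Total: 0 + 0 + 3 = 3.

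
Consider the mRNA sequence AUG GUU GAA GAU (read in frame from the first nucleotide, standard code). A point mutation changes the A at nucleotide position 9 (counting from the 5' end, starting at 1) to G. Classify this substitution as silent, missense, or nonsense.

silent

Position 9 falls in codon 3: GAA → Glu.
After the substitution the codon is GAG → Glu.
Both encode Glu, so the change is synonymous.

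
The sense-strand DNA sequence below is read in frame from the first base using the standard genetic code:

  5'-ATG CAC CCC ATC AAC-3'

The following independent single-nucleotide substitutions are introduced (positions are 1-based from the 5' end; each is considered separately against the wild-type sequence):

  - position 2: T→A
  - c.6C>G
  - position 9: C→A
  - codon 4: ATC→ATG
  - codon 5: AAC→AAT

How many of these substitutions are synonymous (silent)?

Codon 1: ATG (Met) → AAG (Lys) — missense.
Codon 2: CAC (His) → CAG (Gln) — missense.
Codon 3: CCC (Pro) → CCA (Pro) — synonymous.
Codon 4: ATC (Ile) → ATG (Met) — missense.
Codon 5: AAC (Asn) → AAT (Asn) — synonymous.
Synonymous: 2 of 5.

2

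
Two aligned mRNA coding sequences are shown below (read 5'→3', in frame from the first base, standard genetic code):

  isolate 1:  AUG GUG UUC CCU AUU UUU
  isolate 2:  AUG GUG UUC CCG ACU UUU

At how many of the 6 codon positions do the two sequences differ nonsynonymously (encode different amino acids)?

1

Codon 1: AUG Met / AUG Met — identical.
Codon 2: GUG Val / GUG Val — identical.
Codon 3: UUC Phe / UUC Phe — identical.
Codon 4: CCU Pro / CCG Pro — synonymous.
Codon 5: AUU Ile / ACU Thr — nonsynonymous.
Codon 6: UUU Phe / UUU Phe — identical.
Nonsynonymous differences: 1.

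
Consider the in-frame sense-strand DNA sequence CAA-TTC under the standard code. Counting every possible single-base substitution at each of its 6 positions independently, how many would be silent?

Codon 1 (CAA, Gln): 1 synonymous substitution.
Codon 2 (TTC, Phe): 1 synonymous substitution.
Total: 1 + 1 = 2.

2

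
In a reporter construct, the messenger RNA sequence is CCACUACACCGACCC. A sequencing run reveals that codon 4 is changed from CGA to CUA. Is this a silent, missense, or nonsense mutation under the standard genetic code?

Position 11 falls in codon 4: CGA → Arg.
After the substitution the codon is CUA → Leu.
Arg ≠ Leu, so this is a missense mutation.

missense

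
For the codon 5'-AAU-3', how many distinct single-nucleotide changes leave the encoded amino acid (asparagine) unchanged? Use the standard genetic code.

1

Position 1: none → 0 synonymous.
Position 2: none → 0 synonymous.
Position 3: AAC → 1 synonymous.
Total: 0 + 0 + 1 = 1.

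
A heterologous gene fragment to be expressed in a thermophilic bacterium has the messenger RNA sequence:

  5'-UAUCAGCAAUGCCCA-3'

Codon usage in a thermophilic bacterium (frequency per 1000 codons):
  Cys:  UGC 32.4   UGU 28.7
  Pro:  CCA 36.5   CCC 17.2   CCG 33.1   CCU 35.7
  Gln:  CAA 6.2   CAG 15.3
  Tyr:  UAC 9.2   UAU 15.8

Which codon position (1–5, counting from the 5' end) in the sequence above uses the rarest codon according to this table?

3

Codon 1 UAU (Tyr): 15.8 per 1000.
Codon 2 CAG (Gln): 15.3 per 1000.
Codon 3 CAA (Gln): 6.2 per 1000.
Codon 4 UGC (Cys): 32.4 per 1000.
Codon 5 CCA (Pro): 36.5 per 1000.
Lowest frequency is 6.2 at codon 3.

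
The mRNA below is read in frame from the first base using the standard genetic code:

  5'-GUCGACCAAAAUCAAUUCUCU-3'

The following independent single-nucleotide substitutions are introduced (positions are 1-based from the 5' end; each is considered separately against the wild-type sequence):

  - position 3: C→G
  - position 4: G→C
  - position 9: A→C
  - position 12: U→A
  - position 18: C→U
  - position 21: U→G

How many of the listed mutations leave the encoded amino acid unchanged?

3

Codon 1: GUC (Val) → GUG (Val) — synonymous.
Codon 2: GAC (Asp) → CAC (His) — missense.
Codon 3: CAA (Gln) → CAC (His) — missense.
Codon 4: AAU (Asn) → AAA (Lys) — missense.
Codon 6: UUC (Phe) → UUU (Phe) — synonymous.
Codon 7: UCU (Ser) → UCG (Ser) — synonymous.
Synonymous: 3 of 6.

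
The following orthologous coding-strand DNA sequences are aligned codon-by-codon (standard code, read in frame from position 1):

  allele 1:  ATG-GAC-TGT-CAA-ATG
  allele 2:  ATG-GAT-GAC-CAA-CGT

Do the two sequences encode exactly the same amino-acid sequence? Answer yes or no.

no

Codon 1: ATG Met / ATG Met — identical.
Codon 2: GAC Asp / GAT Asp — synonymous.
Codon 3: TGT Cys / GAC Asp — nonsynonymous.
Codon 4: CAA Gln / CAA Gln — identical.
Codon 5: ATG Met / CGT Arg — nonsynonymous.
Nonsynonymous differences: 2 → different protein.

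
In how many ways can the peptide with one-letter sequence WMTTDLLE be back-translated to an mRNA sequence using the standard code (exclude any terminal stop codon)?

2304

Trp: 1 codon.
Met: 1 codon.
Thr: 4 codons.
Thr: 4 codons.
Asp: 2 codons.
Leu: 6 codons.
Leu: 6 codons.
Glu: 2 codons.
1 × 1 × 4 × 4 × 2 × 6 × 6 × 2 = 2304.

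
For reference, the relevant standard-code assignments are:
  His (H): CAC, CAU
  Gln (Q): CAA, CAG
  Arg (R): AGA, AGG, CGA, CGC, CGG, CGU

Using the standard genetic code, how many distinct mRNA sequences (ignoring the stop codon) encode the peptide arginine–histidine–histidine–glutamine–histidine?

96

Arg: 6 codons.
His: 2 codons.
His: 2 codons.
Gln: 2 codons.
His: 2 codons.
6 × 2 × 2 × 2 × 2 = 96.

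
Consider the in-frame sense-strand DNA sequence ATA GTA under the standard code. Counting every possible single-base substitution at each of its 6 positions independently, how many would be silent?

Codon 1 (ATA, Ile): 2 synonymous substitutions.
Codon 2 (GTA, Val): 3 synonymous substitutions.
Total: 2 + 3 = 5.

5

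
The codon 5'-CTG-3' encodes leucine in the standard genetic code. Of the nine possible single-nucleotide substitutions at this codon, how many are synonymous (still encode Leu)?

Position 1: TTG → 1 synonymous.
Position 2: none → 0 synonymous.
Position 3: CTT, CTC, CTA → 3 synonymous.
Total: 1 + 0 + 3 = 4.

4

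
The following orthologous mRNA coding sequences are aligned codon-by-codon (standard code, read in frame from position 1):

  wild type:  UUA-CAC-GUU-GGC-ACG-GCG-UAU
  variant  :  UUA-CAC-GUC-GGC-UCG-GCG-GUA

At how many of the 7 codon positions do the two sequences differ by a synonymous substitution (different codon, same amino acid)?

Codon 1: UUA Leu / UUA Leu — identical.
Codon 2: CAC His / CAC His — identical.
Codon 3: GUU Val / GUC Val — synonymous.
Codon 4: GGC Gly / GGC Gly — identical.
Codon 5: ACG Thr / UCG Ser — nonsynonymous.
Codon 6: GCG Ala / GCG Ala — identical.
Codon 7: UAU Tyr / GUA Val — nonsynonymous.
Synonymous differences: 1.

1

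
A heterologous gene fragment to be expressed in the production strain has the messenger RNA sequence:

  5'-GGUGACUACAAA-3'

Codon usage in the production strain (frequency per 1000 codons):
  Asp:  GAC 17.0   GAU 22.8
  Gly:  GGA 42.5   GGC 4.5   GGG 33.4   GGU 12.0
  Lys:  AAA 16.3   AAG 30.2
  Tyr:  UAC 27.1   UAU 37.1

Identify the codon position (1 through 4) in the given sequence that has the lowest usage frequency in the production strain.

Codon 1 GGU (Gly): 12.0 per 1000.
Codon 2 GAC (Asp): 17.0 per 1000.
Codon 3 UAC (Tyr): 27.1 per 1000.
Codon 4 AAA (Lys): 16.3 per 1000.
Lowest frequency is 12.0 at codon 1.

1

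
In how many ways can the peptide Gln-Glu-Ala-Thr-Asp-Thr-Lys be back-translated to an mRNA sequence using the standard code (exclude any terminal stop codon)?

1024

Gln: 2 codons.
Glu: 2 codons.
Ala: 4 codons.
Thr: 4 codons.
Asp: 2 codons.
Thr: 4 codons.
Lys: 2 codons.
2 × 2 × 4 × 4 × 2 × 4 × 2 = 1024.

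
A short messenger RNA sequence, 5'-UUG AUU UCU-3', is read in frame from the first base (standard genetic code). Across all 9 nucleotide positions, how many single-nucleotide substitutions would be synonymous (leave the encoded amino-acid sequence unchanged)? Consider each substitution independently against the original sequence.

7

Codon 1 (UUG, Leu): 2 synonymous substitutions.
Codon 2 (AUU, Ile): 2 synonymous substitutions.
Codon 3 (UCU, Ser): 3 synonymous substitutions.
Total: 2 + 2 + 3 = 7.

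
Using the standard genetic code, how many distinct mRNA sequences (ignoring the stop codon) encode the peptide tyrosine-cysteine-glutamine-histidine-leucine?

96

Tyr: 2 codons.
Cys: 2 codons.
Gln: 2 codons.
His: 2 codons.
Leu: 6 codons.
2 × 2 × 2 × 2 × 6 = 96.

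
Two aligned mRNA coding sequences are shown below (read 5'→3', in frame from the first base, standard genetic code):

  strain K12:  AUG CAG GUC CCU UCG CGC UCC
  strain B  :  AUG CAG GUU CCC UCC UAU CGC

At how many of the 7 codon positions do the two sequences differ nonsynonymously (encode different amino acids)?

Codon 1: AUG Met / AUG Met — identical.
Codon 2: CAG Gln / CAG Gln — identical.
Codon 3: GUC Val / GUU Val — synonymous.
Codon 4: CCU Pro / CCC Pro — synonymous.
Codon 5: UCG Ser / UCC Ser — synonymous.
Codon 6: CGC Arg / UAU Tyr — nonsynonymous.
Codon 7: UCC Ser / CGC Arg — nonsynonymous.
Nonsynonymous differences: 2.

2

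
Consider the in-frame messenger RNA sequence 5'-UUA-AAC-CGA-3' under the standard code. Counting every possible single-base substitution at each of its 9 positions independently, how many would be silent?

7

Codon 1 (UUA, Leu): 2 synonymous substitutions.
Codon 2 (AAC, Asn): 1 synonymous substitution.
Codon 3 (CGA, Arg): 4 synonymous substitutions.
Total: 2 + 1 + 4 = 7.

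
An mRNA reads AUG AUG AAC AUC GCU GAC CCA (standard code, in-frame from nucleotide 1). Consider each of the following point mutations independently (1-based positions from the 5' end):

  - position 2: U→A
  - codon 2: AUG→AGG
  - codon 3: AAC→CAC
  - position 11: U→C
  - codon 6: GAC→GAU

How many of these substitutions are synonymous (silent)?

Codon 1: AUG (Met) → AAG (Lys) — missense.
Codon 2: AUG (Met) → AGG (Arg) — missense.
Codon 3: AAC (Asn) → CAC (His) — missense.
Codon 4: AUC (Ile) → ACC (Thr) — missense.
Codon 6: GAC (Asp) → GAU (Asp) — synonymous.
Synonymous: 1 of 5.

1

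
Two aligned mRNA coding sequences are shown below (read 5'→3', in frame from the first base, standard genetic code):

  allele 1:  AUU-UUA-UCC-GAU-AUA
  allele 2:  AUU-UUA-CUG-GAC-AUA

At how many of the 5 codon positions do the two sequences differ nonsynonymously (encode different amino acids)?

Codon 1: AUU Ile / AUU Ile — identical.
Codon 2: UUA Leu / UUA Leu — identical.
Codon 3: UCC Ser / CUG Leu — nonsynonymous.
Codon 4: GAU Asp / GAC Asp — synonymous.
Codon 5: AUA Ile / AUA Ile — identical.
Nonsynonymous differences: 1.

1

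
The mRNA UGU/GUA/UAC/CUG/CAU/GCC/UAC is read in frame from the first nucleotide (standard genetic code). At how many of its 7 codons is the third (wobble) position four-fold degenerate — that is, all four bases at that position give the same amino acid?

3

Codon 1 UGU (Cys): third position 2-fold.
Codon 2 GUA (Val): third position 4-fold.
Codon 3 UAC (Tyr): third position 2-fold.
Codon 4 CUG (Leu): third position 4-fold.
Codon 5 CAU (His): third position 2-fold.
Codon 6 GCC (Ala): third position 4-fold.
Codon 7 UAC (Tyr): third position 2-fold.
Four-fold degenerate third positions: 3.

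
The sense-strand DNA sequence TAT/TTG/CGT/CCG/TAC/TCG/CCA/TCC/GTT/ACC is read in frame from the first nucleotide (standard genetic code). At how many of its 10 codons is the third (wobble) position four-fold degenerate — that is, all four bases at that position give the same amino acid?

Codon 1 TAT (Tyr): third position 2-fold.
Codon 2 TTG (Leu): third position 2-fold.
Codon 3 CGT (Arg): third position 4-fold.
Codon 4 CCG (Pro): third position 4-fold.
Codon 5 TAC (Tyr): third position 2-fold.
Codon 6 TCG (Ser): third position 4-fold.
Codon 7 CCA (Pro): third position 4-fold.
Codon 8 TCC (Ser): third position 4-fold.
Codon 9 GTT (Val): third position 4-fold.
Codon 10 ACC (Thr): third position 4-fold.
Four-fold degenerate third positions: 7.

7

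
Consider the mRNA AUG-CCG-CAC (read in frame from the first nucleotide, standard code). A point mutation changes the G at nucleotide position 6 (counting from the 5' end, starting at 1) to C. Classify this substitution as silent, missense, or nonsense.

Position 6 falls in codon 2: CCG → Pro.
After the substitution the codon is CCC → Pro.
Both encode Pro, so the change is synonymous.

silent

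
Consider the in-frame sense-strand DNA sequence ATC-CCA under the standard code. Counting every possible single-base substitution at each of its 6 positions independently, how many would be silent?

Codon 1 (ATC, Ile): 2 synonymous substitutions.
Codon 2 (CCA, Pro): 3 synonymous substitutions.
Total: 2 + 3 = 5.

5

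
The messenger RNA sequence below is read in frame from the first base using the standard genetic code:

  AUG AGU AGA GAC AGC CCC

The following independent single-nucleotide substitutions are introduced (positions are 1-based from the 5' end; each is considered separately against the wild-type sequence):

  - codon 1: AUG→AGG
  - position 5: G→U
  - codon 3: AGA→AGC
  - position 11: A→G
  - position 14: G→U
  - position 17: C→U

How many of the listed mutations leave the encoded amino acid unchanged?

0

Codon 1: AUG (Met) → AGG (Arg) — missense.
Codon 2: AGU (Ser) → AUU (Ile) — missense.
Codon 3: AGA (Arg) → AGC (Ser) — missense.
Codon 4: GAC (Asp) → GGC (Gly) — missense.
Codon 5: AGC (Ser) → AUC (Ile) — missense.
Codon 6: CCC (Pro) → CUC (Leu) — missense.
Synonymous: 0 of 6.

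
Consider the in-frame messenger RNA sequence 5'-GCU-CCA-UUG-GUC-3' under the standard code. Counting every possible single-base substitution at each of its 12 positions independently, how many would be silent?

11

Codon 1 (GCU, Ala): 3 synonymous substitutions.
Codon 2 (CCA, Pro): 3 synonymous substitutions.
Codon 3 (UUG, Leu): 2 synonymous substitutions.
Codon 4 (GUC, Val): 3 synonymous substitutions.
Total: 3 + 3 + 2 + 3 = 11.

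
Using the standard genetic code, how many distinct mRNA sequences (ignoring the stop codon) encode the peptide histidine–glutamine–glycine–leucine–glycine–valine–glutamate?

His: 2 codons.
Gln: 2 codons.
Gly: 4 codons.
Leu: 6 codons.
Gly: 4 codons.
Val: 4 codons.
Glu: 2 codons.
2 × 2 × 4 × 6 × 4 × 4 × 2 = 3072.

3072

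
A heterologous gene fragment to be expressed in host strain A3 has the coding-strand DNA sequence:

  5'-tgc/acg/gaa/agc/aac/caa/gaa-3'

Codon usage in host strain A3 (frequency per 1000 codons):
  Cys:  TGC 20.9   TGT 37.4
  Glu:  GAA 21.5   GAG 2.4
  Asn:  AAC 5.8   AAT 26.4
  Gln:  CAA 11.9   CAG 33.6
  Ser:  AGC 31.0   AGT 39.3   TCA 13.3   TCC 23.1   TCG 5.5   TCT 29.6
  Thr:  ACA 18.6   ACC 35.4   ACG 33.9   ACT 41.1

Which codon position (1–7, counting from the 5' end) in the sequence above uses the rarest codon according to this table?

5

Codon 1 TGC (Cys): 20.9 per 1000.
Codon 2 ACG (Thr): 33.9 per 1000.
Codon 3 GAA (Glu): 21.5 per 1000.
Codon 4 AGC (Ser): 31.0 per 1000.
Codon 5 AAC (Asn): 5.8 per 1000.
Codon 6 CAA (Gln): 11.9 per 1000.
Codon 7 GAA (Glu): 21.5 per 1000.
Lowest frequency is 5.8 at codon 5.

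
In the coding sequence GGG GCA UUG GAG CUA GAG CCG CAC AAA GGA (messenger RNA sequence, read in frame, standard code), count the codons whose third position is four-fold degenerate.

Codon 1 GGG (Gly): third position 4-fold.
Codon 2 GCA (Ala): third position 4-fold.
Codon 3 UUG (Leu): third position 2-fold.
Codon 4 GAG (Glu): third position 2-fold.
Codon 5 CUA (Leu): third position 4-fold.
Codon 6 GAG (Glu): third position 2-fold.
Codon 7 CCG (Pro): third position 4-fold.
Codon 8 CAC (His): third position 2-fold.
Codon 9 AAA (Lys): third position 2-fold.
Codon 10 GGA (Gly): third position 4-fold.
Four-fold degenerate third positions: 5.

5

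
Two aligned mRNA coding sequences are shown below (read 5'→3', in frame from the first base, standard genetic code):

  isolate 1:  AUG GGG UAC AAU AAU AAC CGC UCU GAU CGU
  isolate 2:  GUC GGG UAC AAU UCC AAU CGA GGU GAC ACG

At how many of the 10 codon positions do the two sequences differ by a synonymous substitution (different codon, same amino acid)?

3

Codon 1: AUG Met / GUC Val — nonsynonymous.
Codon 2: GGG Gly / GGG Gly — identical.
Codon 3: UAC Tyr / UAC Tyr — identical.
Codon 4: AAU Asn / AAU Asn — identical.
Codon 5: AAU Asn / UCC Ser — nonsynonymous.
Codon 6: AAC Asn / AAU Asn — synonymous.
Codon 7: CGC Arg / CGA Arg — synonymous.
Codon 8: UCU Ser / GGU Gly — nonsynonymous.
Codon 9: GAU Asp / GAC Asp — synonymous.
Codon 10: CGU Arg / ACG Thr — nonsynonymous.
Synonymous differences: 3.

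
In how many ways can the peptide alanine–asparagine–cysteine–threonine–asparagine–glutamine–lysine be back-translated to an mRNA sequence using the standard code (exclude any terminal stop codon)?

512

Ala: 4 codons.
Asn: 2 codons.
Cys: 2 codons.
Thr: 4 codons.
Asn: 2 codons.
Gln: 2 codons.
Lys: 2 codons.
4 × 2 × 2 × 4 × 2 × 2 × 2 = 512.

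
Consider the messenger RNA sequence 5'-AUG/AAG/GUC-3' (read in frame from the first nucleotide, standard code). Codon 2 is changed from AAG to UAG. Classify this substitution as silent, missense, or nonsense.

nonsense

Position 4 falls in codon 2: AAG → Lys.
After the substitution the codon is UAG → Stop.
The new codon is a stop codon, so this is a nonsense mutation.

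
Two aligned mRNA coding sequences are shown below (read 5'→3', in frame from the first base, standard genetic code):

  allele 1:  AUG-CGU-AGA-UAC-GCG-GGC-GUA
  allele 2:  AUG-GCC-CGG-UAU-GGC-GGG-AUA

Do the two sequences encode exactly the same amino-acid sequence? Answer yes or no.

no

Codon 1: AUG Met / AUG Met — identical.
Codon 2: CGU Arg / GCC Ala — nonsynonymous.
Codon 3: AGA Arg / CGG Arg — synonymous.
Codon 4: UAC Tyr / UAU Tyr — synonymous.
Codon 5: GCG Ala / GGC Gly — nonsynonymous.
Codon 6: GGC Gly / GGG Gly — synonymous.
Codon 7: GUA Val / AUA Ile — nonsynonymous.
Nonsynonymous differences: 3 → different protein.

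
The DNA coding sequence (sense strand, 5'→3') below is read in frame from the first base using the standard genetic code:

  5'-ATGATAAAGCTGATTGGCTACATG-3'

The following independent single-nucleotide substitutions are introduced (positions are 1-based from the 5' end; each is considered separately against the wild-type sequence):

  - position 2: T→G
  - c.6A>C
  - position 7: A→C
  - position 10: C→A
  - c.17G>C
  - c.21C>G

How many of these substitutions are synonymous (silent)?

Codon 1: ATG (Met) → AGG (Arg) — missense.
Codon 2: ATA (Ile) → ATC (Ile) — synonymous.
Codon 3: AAG (Lys) → CAG (Gln) — missense.
Codon 4: CTG (Leu) → ATG (Met) — missense.
Codon 6: GGC (Gly) → GCC (Ala) — missense.
Codon 7: TAC (Tyr) → TAG (Stop) — nonsense.
Synonymous: 1 of 6.

1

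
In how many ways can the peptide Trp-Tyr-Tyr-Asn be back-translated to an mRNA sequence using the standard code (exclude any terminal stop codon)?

8

Trp: 1 codon.
Tyr: 2 codons.
Tyr: 2 codons.
Asn: 2 codons.
1 × 2 × 2 × 2 = 8.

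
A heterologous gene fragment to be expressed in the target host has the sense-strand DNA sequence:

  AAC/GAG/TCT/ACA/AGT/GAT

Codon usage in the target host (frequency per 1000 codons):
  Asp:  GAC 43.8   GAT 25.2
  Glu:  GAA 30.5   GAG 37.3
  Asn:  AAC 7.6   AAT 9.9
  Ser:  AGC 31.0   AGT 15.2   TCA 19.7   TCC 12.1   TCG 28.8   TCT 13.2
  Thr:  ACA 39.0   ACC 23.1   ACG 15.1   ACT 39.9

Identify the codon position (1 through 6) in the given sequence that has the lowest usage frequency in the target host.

1

Codon 1 AAC (Asn): 7.6 per 1000.
Codon 2 GAG (Glu): 37.3 per 1000.
Codon 3 TCT (Ser): 13.2 per 1000.
Codon 4 ACA (Thr): 39.0 per 1000.
Codon 5 AGT (Ser): 15.2 per 1000.
Codon 6 GAT (Asp): 25.2 per 1000.
Lowest frequency is 7.6 at codon 1.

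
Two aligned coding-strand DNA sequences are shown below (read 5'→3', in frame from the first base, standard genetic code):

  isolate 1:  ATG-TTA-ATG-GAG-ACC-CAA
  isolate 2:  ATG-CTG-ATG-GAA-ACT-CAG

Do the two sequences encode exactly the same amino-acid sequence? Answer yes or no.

yes

Codon 1: ATG Met / ATG Met — identical.
Codon 2: TTA Leu / CTG Leu — synonymous.
Codon 3: ATG Met / ATG Met — identical.
Codon 4: GAG Glu / GAA Glu — synonymous.
Codon 5: ACC Thr / ACT Thr — synonymous.
Codon 6: CAA Gln / CAG Gln — synonymous.
Nonsynonymous differences: 0 → same protein.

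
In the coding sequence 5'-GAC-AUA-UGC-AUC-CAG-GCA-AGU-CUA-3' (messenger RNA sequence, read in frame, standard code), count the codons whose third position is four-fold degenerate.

Codon 1 GAC (Asp): third position 2-fold.
Codon 2 AUA (Ile): third position 3-fold.
Codon 3 UGC (Cys): third position 2-fold.
Codon 4 AUC (Ile): third position 3-fold.
Codon 5 CAG (Gln): third position 2-fold.
Codon 6 GCA (Ala): third position 4-fold.
Codon 7 AGU (Ser): third position 2-fold.
Codon 8 CUA (Leu): third position 4-fold.
Four-fold degenerate third positions: 2.

2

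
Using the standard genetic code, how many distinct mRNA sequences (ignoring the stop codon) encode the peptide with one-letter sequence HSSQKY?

His: 2 codons.
Ser: 6 codons.
Ser: 6 codons.
Gln: 2 codons.
Lys: 2 codons.
Tyr: 2 codons.
2 × 6 × 6 × 2 × 2 × 2 = 576.

576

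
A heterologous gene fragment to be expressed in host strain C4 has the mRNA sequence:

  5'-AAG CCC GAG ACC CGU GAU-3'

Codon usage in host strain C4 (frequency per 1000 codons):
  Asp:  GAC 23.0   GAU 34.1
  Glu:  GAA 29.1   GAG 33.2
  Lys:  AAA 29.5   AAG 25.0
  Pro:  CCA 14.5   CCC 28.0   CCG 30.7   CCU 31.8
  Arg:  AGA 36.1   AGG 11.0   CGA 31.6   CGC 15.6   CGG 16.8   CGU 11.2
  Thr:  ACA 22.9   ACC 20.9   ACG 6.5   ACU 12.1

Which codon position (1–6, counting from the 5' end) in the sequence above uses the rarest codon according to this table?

Codon 1 AAG (Lys): 25.0 per 1000.
Codon 2 CCC (Pro): 28.0 per 1000.
Codon 3 GAG (Glu): 33.2 per 1000.
Codon 4 ACC (Thr): 20.9 per 1000.
Codon 5 CGU (Arg): 11.2 per 1000.
Codon 6 GAU (Asp): 34.1 per 1000.
Lowest frequency is 11.2 at codon 5.

5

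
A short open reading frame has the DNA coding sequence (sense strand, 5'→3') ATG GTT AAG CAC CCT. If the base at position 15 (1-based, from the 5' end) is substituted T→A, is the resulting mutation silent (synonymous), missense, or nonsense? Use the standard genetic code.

silent

Position 15 falls in codon 5: CCT → Pro.
After the substitution the codon is CCA → Pro.
Both encode Pro, so the change is synonymous.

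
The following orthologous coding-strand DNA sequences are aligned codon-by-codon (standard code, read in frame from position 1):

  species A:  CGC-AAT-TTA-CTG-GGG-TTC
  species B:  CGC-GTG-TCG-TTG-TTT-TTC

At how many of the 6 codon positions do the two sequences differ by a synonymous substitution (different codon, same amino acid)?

Codon 1: CGC Arg / CGC Arg — identical.
Codon 2: AAT Asn / GTG Val — nonsynonymous.
Codon 3: TTA Leu / TCG Ser — nonsynonymous.
Codon 4: CTG Leu / TTG Leu — synonymous.
Codon 5: GGG Gly / TTT Phe — nonsynonymous.
Codon 6: TTC Phe / TTC Phe — identical.
Synonymous differences: 1.

1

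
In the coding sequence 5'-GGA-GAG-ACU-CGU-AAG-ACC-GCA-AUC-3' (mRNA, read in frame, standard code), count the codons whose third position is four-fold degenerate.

5

Codon 1 GGA (Gly): third position 4-fold.
Codon 2 GAG (Glu): third position 2-fold.
Codon 3 ACU (Thr): third position 4-fold.
Codon 4 CGU (Arg): third position 4-fold.
Codon 5 AAG (Lys): third position 2-fold.
Codon 6 ACC (Thr): third position 4-fold.
Codon 7 GCA (Ala): third position 4-fold.
Codon 8 AUC (Ile): third position 3-fold.
Four-fold degenerate third positions: 5.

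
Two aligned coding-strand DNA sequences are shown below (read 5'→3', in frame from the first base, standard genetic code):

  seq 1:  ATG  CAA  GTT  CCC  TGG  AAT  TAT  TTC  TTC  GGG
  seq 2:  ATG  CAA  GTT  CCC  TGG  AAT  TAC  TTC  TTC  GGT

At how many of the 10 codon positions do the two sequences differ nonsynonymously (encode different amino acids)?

0

Codon 1: ATG Met / ATG Met — identical.
Codon 2: CAA Gln / CAA Gln — identical.
Codon 3: GTT Val / GTT Val — identical.
Codon 4: CCC Pro / CCC Pro — identical.
Codon 5: TGG Trp / TGG Trp — identical.
Codon 6: AAT Asn / AAT Asn — identical.
Codon 7: TAT Tyr / TAC Tyr — synonymous.
Codon 8: TTC Phe / TTC Phe — identical.
Codon 9: TTC Phe / TTC Phe — identical.
Codon 10: GGG Gly / GGT Gly — synonymous.
Nonsynonymous differences: 0.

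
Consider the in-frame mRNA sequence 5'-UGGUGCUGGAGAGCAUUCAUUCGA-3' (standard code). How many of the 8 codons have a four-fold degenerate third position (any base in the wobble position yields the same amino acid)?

2

Codon 1 UGG (Trp): third position 1-fold.
Codon 2 UGC (Cys): third position 2-fold.
Codon 3 UGG (Trp): third position 1-fold.
Codon 4 AGA (Arg): third position 2-fold.
Codon 5 GCA (Ala): third position 4-fold.
Codon 6 UUC (Phe): third position 2-fold.
Codon 7 AUU (Ile): third position 3-fold.
Codon 8 CGA (Arg): third position 4-fold.
Four-fold degenerate third positions: 2.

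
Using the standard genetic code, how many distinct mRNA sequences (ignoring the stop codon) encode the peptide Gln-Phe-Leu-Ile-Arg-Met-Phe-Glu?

1728

Gln: 2 codons.
Phe: 2 codons.
Leu: 6 codons.
Ile: 3 codons.
Arg: 6 codons.
Met: 1 codon.
Phe: 2 codons.
Glu: 2 codons.
2 × 2 × 6 × 3 × 6 × 1 × 2 × 2 = 1728.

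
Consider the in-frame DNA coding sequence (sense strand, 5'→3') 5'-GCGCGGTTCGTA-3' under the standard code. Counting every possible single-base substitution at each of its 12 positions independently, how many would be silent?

Codon 1 (GCG, Ala): 3 synonymous substitutions.
Codon 2 (CGG, Arg): 4 synonymous substitutions.
Codon 3 (TTC, Phe): 1 synonymous substitution.
Codon 4 (GTA, Val): 3 synonymous substitutions.
Total: 3 + 4 + 1 + 3 = 11.

11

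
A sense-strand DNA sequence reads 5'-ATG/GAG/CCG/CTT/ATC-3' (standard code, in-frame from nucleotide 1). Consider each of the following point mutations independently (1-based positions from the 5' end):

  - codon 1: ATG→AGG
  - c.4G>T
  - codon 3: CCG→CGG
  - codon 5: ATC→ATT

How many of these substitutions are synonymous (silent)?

Codon 1: ATG (Met) → AGG (Arg) — missense.
Codon 2: GAG (Glu) → TAG (Stop) — nonsense.
Codon 3: CCG (Pro) → CGG (Arg) — missense.
Codon 5: ATC (Ile) → ATT (Ile) — synonymous.
Synonymous: 1 of 4.

1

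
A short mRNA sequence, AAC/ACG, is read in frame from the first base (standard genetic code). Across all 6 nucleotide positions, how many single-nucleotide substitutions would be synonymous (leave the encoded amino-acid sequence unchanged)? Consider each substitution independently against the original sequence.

4

Codon 1 (AAC, Asn): 1 synonymous substitution.
Codon 2 (ACG, Thr): 3 synonymous substitutions.
Total: 1 + 3 = 4.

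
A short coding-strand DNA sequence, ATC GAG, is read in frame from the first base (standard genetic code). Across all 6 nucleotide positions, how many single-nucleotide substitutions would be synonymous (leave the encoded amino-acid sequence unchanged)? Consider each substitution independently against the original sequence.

3

Codon 1 (ATC, Ile): 2 synonymous substitutions.
Codon 2 (GAG, Glu): 1 synonymous substitution.
Total: 2 + 1 = 3.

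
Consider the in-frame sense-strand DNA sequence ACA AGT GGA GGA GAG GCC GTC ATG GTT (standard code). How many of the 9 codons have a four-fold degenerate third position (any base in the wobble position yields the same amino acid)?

Codon 1 ACA (Thr): third position 4-fold.
Codon 2 AGT (Ser): third position 2-fold.
Codon 3 GGA (Gly): third position 4-fold.
Codon 4 GGA (Gly): third position 4-fold.
Codon 5 GAG (Glu): third position 2-fold.
Codon 6 GCC (Ala): third position 4-fold.
Codon 7 GTC (Val): third position 4-fold.
Codon 8 ATG (Met): third position 1-fold.
Codon 9 GTT (Val): third position 4-fold.
Four-fold degenerate third positions: 6.

6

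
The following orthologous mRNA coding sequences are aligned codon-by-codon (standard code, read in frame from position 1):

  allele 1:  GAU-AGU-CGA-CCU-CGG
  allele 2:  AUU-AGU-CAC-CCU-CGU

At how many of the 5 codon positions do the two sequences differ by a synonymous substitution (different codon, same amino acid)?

1

Codon 1: GAU Asp / AUU Ile — nonsynonymous.
Codon 2: AGU Ser / AGU Ser — identical.
Codon 3: CGA Arg / CAC His — nonsynonymous.
Codon 4: CCU Pro / CCU Pro — identical.
Codon 5: CGG Arg / CGU Arg — synonymous.
Synonymous differences: 1.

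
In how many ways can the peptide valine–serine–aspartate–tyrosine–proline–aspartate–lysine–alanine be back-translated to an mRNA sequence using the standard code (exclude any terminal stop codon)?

Val: 4 codons.
Ser: 6 codons.
Asp: 2 codons.
Tyr: 2 codons.
Pro: 4 codons.
Asp: 2 codons.
Lys: 2 codons.
Ala: 4 codons.
4 × 6 × 2 × 2 × 4 × 2 × 2 × 4 = 6144.

6144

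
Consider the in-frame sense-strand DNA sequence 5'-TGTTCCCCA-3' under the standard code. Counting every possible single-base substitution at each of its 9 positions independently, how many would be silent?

Codon 1 (TGT, Cys): 1 synonymous substitution.
Codon 2 (TCC, Ser): 3 synonymous substitutions.
Codon 3 (CCA, Pro): 3 synonymous substitutions.
Total: 1 + 3 + 3 = 7.

7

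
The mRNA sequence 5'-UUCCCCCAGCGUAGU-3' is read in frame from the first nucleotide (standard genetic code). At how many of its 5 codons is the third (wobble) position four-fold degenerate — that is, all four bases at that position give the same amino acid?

2

Codon 1 UUC (Phe): third position 2-fold.
Codon 2 CCC (Pro): third position 4-fold.
Codon 3 CAG (Gln): third position 2-fold.
Codon 4 CGU (Arg): third position 4-fold.
Codon 5 AGU (Ser): third position 2-fold.
Four-fold degenerate third positions: 2.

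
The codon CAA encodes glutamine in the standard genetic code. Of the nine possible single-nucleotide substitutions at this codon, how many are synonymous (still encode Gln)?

Position 1: none → 0 synonymous.
Position 2: none → 0 synonymous.
Position 3: CAG → 1 synonymous.
Total: 0 + 0 + 1 = 1.

1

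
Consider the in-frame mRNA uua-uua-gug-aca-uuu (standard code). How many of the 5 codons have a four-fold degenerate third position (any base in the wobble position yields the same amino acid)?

Codon 1 UUA (Leu): third position 2-fold.
Codon 2 UUA (Leu): third position 2-fold.
Codon 3 GUG (Val): third position 4-fold.
Codon 4 ACA (Thr): third position 4-fold.
Codon 5 UUU (Phe): third position 2-fold.
Four-fold degenerate third positions: 2.

2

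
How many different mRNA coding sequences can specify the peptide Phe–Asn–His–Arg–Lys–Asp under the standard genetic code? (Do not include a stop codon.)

192

Phe: 2 codons.
Asn: 2 codons.
His: 2 codons.
Arg: 6 codons.
Lys: 2 codons.
Asp: 2 codons.
2 × 2 × 2 × 6 × 2 × 2 = 192.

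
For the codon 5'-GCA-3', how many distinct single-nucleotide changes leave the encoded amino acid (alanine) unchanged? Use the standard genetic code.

3

Position 1: none → 0 synonymous.
Position 2: none → 0 synonymous.
Position 3: GCU, GCC, GCG → 3 synonymous.
Total: 0 + 0 + 3 = 3.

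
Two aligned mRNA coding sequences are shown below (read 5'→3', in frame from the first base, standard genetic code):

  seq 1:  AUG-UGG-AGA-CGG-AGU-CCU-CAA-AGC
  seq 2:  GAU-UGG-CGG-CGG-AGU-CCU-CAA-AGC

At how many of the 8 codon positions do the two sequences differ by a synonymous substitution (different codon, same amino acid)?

1

Codon 1: AUG Met / GAU Asp — nonsynonymous.
Codon 2: UGG Trp / UGG Trp — identical.
Codon 3: AGA Arg / CGG Arg — synonymous.
Codon 4: CGG Arg / CGG Arg — identical.
Codon 5: AGU Ser / AGU Ser — identical.
Codon 6: CCU Pro / CCU Pro — identical.
Codon 7: CAA Gln / CAA Gln — identical.
Codon 8: AGC Ser / AGC Ser — identical.
Synonymous differences: 1.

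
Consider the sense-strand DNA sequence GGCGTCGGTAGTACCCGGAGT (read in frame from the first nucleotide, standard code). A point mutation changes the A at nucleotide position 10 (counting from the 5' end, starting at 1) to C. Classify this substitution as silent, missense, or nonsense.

Position 10 falls in codon 4: AGT → Ser.
After the substitution the codon is CGT → Arg.
Ser ≠ Arg, so this is a missense mutation.

missense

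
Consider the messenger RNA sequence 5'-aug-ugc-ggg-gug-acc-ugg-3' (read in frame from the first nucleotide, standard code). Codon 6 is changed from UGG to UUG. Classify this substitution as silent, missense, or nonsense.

missense

Position 17 falls in codon 6: UGG → Trp.
After the substitution the codon is UUG → Leu.
Trp ≠ Leu, so this is a missense mutation.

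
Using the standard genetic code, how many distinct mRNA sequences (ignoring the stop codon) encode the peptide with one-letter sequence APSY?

192

Ala: 4 codons.
Pro: 4 codons.
Ser: 6 codons.
Tyr: 2 codons.
4 × 4 × 6 × 2 = 192.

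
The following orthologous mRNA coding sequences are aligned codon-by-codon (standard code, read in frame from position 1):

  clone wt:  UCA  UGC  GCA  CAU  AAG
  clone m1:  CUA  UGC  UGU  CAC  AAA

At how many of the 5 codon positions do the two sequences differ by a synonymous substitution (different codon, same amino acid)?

Codon 1: UCA Ser / CUA Leu — nonsynonymous.
Codon 2: UGC Cys / UGC Cys — identical.
Codon 3: GCA Ala / UGU Cys — nonsynonymous.
Codon 4: CAU His / CAC His — synonymous.
Codon 5: AAG Lys / AAA Lys — synonymous.
Synonymous differences: 2.

2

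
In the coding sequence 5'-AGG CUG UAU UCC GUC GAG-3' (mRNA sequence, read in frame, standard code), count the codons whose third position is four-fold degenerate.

Codon 1 AGG (Arg): third position 2-fold.
Codon 2 CUG (Leu): third position 4-fold.
Codon 3 UAU (Tyr): third position 2-fold.
Codon 4 UCC (Ser): third position 4-fold.
Codon 5 GUC (Val): third position 4-fold.
Codon 6 GAG (Glu): third position 2-fold.
Four-fold degenerate third positions: 3.

3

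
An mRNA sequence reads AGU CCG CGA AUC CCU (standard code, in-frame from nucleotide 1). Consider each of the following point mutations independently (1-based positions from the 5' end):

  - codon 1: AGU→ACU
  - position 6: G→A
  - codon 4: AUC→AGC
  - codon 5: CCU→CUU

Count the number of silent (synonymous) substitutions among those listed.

1

Codon 1: AGU (Ser) → ACU (Thr) — missense.
Codon 2: CCG (Pro) → CCA (Pro) — synonymous.
Codon 4: AUC (Ile) → AGC (Ser) — missense.
Codon 5: CCU (Pro) → CUU (Leu) — missense.
Synonymous: 1 of 4.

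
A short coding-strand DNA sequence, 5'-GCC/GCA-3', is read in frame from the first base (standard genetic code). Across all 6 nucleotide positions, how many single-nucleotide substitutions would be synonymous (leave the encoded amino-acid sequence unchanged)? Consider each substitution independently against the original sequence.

Codon 1 (GCC, Ala): 3 synonymous substitutions.
Codon 2 (GCA, Ala): 3 synonymous substitutions.
Total: 3 + 3 = 6.

6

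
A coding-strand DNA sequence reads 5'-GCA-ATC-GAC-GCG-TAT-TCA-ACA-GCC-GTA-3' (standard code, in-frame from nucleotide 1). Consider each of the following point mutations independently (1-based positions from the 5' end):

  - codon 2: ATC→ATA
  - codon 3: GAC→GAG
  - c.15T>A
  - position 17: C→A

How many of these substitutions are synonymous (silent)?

Codon 2: ATC (Ile) → ATA (Ile) — synonymous.
Codon 3: GAC (Asp) → GAG (Glu) — missense.
Codon 5: TAT (Tyr) → TAA (Stop) — nonsense.
Codon 6: TCA (Ser) → TAA (Stop) — nonsense.
Synonymous: 1 of 4.

1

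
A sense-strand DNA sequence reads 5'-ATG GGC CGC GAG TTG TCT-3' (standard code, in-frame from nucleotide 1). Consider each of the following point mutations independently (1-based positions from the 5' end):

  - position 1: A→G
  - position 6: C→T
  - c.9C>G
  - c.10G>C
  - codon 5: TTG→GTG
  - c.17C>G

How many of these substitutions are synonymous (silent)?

Codon 1: ATG (Met) → GTG (Val) — missense.
Codon 2: GGC (Gly) → GGT (Gly) — synonymous.
Codon 3: CGC (Arg) → CGG (Arg) — synonymous.
Codon 4: GAG (Glu) → CAG (Gln) — missense.
Codon 5: TTG (Leu) → GTG (Val) — missense.
Codon 6: TCT (Ser) → TGT (Cys) — missense.
Synonymous: 2 of 6.

2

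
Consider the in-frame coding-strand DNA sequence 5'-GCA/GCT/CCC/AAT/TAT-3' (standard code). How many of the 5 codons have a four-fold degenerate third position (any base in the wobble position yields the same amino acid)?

3

Codon 1 GCA (Ala): third position 4-fold.
Codon 2 GCT (Ala): third position 4-fold.
Codon 3 CCC (Pro): third position 4-fold.
Codon 4 AAT (Asn): third position 2-fold.
Codon 5 TAT (Tyr): third position 2-fold.
Four-fold degenerate third positions: 3.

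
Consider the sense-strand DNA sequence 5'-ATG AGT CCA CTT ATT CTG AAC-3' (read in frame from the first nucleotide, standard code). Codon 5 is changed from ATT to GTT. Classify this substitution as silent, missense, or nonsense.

missense

Position 13 falls in codon 5: ATT → Ile.
After the substitution the codon is GTT → Val.
Ile ≠ Val, so this is a missense mutation.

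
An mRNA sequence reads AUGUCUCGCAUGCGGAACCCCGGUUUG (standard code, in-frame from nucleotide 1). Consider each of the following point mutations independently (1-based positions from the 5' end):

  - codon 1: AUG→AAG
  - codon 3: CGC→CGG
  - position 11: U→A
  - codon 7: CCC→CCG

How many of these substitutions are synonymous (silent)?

Codon 1: AUG (Met) → AAG (Lys) — missense.
Codon 3: CGC (Arg) → CGG (Arg) — synonymous.
Codon 4: AUG (Met) → AAG (Lys) — missense.
Codon 7: CCC (Pro) → CCG (Pro) — synonymous.
Synonymous: 2 of 4.

2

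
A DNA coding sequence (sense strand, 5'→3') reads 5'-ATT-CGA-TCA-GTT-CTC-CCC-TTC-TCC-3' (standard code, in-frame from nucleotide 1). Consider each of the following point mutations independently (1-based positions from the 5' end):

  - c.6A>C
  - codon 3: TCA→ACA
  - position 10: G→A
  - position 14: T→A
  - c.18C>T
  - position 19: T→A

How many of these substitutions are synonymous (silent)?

Codon 2: CGA (Arg) → CGC (Arg) — synonymous.
Codon 3: TCA (Ser) → ACA (Thr) — missense.
Codon 4: GTT (Val) → ATT (Ile) — missense.
Codon 5: CTC (Leu) → CAC (His) — missense.
Codon 6: CCC (Pro) → CCT (Pro) — synonymous.
Codon 7: TTC (Phe) → ATC (Ile) — missense.
Synonymous: 2 of 6.

2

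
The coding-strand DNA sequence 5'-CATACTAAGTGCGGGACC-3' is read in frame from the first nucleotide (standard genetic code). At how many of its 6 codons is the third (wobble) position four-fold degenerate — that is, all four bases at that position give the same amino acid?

3

Codon 1 CAT (His): third position 2-fold.
Codon 2 ACT (Thr): third position 4-fold.
Codon 3 AAG (Lys): third position 2-fold.
Codon 4 TGC (Cys): third position 2-fold.
Codon 5 GGG (Gly): third position 4-fold.
Codon 6 ACC (Thr): third position 4-fold.
Four-fold degenerate third positions: 3.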